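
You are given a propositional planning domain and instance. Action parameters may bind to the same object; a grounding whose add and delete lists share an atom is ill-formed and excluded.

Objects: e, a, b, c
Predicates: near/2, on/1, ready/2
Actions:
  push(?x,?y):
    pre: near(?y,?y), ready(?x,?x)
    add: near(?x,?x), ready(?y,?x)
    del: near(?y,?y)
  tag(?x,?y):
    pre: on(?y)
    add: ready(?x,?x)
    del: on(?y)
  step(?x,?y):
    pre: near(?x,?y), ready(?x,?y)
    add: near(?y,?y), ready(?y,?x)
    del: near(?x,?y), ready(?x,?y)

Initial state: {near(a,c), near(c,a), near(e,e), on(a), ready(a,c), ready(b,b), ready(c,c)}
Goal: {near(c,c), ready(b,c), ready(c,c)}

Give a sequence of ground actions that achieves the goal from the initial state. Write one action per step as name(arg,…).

push(b,e); push(c,b)

1. push(b,e)  →  {near(a,c), near(b,b), near(c,a), on(a), ready(a,c), ready(b,b), ready(c,c), ready(e,b)}
2. push(c,b)  →  {near(a,c), near(c,a), near(c,c), on(a), ready(a,c), ready(b,b), ready(b,c), ready(c,c), ready(e,b)}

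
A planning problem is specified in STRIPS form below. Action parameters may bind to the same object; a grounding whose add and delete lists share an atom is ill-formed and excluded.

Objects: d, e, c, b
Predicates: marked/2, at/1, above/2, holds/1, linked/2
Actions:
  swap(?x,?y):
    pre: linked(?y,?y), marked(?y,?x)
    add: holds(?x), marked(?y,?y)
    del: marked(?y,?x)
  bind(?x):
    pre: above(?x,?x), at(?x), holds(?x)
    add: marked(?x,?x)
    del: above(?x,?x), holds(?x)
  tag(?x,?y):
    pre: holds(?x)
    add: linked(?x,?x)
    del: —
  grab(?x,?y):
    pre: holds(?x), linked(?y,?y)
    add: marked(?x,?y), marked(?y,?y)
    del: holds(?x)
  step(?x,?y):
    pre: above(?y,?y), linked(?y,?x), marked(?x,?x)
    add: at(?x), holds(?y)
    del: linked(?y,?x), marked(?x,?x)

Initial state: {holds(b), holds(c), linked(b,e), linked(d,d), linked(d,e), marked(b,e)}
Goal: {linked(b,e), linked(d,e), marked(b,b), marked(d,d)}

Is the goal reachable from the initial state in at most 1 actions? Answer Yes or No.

No

1. tag(b,d)  →  {holds(b), holds(c), linked(b,b), linked(b,e), linked(d,d), linked(d,e), marked(b,e)}
2. swap(e,b)  →  {holds(b), holds(c), holds(e), linked(b,b), linked(b,e), linked(d,d), linked(d,e), marked(b,b)}
3. grab(e,d)  →  {holds(b), holds(c), linked(b,b), linked(b,e), linked(d,d), linked(d,e), marked(b,b), marked(d,d), marked(e,d)}
optimal plan length = 3; 3 > 1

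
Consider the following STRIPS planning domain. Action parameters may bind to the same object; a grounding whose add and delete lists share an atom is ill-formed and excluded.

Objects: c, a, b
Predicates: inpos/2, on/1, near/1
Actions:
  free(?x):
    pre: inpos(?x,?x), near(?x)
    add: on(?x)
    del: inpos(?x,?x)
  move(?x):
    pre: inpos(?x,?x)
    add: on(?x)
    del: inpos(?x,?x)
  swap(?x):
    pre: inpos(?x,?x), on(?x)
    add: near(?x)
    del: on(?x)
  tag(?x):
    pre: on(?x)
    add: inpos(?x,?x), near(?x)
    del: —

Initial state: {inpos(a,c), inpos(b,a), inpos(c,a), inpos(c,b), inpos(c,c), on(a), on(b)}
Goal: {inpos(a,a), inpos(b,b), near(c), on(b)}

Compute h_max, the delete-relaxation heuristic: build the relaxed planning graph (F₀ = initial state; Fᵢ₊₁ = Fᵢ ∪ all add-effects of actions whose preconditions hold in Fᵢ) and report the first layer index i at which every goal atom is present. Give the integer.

F0 = init (7 atoms)
F1 = F0 ∪ {inpos(a,a), inpos(b,b), near(a), near(b), on(c)}  (12 atoms)
F2 = F1 ∪ {near(c)}  (13 atoms)
goal ⊆ F2  ⇒  h_max = 2

2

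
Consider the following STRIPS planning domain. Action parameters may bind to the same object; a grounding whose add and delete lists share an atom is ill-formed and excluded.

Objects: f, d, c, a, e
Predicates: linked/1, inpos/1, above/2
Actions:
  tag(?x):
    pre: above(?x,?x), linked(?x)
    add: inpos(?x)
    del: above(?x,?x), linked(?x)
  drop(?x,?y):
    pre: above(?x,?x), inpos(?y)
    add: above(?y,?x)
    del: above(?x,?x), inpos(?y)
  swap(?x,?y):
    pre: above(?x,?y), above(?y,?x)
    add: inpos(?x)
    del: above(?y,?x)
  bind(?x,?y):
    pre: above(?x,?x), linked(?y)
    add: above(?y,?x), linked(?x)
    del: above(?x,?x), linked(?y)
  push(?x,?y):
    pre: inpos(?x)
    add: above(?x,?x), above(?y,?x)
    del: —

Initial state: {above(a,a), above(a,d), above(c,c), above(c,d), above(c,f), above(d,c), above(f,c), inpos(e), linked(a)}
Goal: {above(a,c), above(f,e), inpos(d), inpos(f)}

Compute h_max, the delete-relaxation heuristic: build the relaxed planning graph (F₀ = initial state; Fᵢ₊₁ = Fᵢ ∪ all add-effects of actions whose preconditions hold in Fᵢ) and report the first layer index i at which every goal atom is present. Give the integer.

F0 = init (9 atoms)
F1 = F0 ∪ {above(a,c), above(a,e), above(c,e), above(d,e), above(e,a), above(e,c), above(e,e), above(f,e), inpos(a), inpos(c), inpos(d), inpos(f), linked(c)}  (22 atoms)
goal ⊆ F1  ⇒  h_max = 1

1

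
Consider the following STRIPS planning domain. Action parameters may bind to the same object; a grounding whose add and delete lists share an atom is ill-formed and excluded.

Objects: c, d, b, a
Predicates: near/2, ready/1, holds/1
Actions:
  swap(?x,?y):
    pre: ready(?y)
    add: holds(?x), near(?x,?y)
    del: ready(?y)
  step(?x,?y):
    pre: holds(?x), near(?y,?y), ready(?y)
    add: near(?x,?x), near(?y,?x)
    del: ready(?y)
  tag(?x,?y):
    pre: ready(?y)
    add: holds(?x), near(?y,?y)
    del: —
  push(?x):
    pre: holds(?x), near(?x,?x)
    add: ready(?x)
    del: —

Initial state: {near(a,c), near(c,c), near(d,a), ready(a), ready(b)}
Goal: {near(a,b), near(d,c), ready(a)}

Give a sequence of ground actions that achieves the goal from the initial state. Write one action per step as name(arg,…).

swap(a,b); tag(c,a); push(c); swap(d,c)

1. swap(a,b)  →  {holds(a), near(a,b), near(a,c), near(c,c), near(d,a), ready(a)}
2. tag(c,a)  →  {holds(a), holds(c), near(a,a), near(a,b), near(a,c), near(c,c), near(d,a), ready(a)}
3. push(c)  →  {holds(a), holds(c), near(a,a), near(a,b), near(a,c), near(c,c), near(d,a), ready(a), ready(c)}
4. swap(d,c)  →  {holds(a), holds(c), holds(d), near(a,a), near(a,b), near(a,c), near(c,c), near(d,a), near(d,c), ready(a)}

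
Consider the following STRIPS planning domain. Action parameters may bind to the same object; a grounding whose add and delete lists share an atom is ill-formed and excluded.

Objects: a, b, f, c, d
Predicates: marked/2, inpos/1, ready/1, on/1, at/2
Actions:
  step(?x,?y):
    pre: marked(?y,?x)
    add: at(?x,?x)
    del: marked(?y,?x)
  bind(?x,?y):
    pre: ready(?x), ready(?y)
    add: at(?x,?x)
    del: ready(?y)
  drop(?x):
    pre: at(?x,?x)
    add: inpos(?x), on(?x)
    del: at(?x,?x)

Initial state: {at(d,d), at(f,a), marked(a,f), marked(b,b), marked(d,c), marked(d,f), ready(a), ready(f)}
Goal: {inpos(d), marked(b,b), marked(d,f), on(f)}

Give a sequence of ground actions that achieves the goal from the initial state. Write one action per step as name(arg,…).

1. step(f,a)  →  {at(d,d), at(f,a), at(f,f), marked(b,b), marked(d,c), marked(d,f), ready(a), ready(f)}
2. drop(f)  →  {at(d,d), at(f,a), inpos(f), marked(b,b), marked(d,c), marked(d,f), on(f), ready(a), ready(f)}
3. drop(d)  →  {at(f,a), inpos(d), inpos(f), marked(b,b), marked(d,c), marked(d,f), on(d), on(f), ready(a), ready(f)}

step(f,a); drop(f); drop(d)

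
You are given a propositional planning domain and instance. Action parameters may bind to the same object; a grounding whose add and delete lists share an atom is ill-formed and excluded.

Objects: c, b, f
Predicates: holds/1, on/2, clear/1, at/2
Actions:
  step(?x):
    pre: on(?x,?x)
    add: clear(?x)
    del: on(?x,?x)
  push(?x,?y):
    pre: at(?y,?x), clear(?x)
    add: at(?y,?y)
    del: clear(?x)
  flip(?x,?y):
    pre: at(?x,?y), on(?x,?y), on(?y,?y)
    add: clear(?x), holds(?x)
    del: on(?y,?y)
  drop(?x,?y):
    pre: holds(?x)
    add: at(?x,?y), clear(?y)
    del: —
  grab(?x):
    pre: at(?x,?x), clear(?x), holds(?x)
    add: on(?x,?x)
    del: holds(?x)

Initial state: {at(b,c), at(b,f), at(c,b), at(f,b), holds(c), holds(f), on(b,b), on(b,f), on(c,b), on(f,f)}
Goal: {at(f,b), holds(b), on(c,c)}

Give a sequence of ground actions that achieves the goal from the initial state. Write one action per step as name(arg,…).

1. flip(b,f)  →  {at(b,c), at(b,f), at(c,b), at(f,b), clear(b), holds(b), holds(c), holds(f), on(b,b), on(b,f), on(c,b)}
2. drop(c,c)  →  {at(b,c), at(b,f), at(c,b), at(c,c), at(f,b), clear(b), clear(c), holds(b), holds(c), holds(f), on(b,b), on(b,f), on(c,b)}
3. grab(c)  →  {at(b,c), at(b,f), at(c,b), at(c,c), at(f,b), clear(b), clear(c), holds(b), holds(f), on(b,b), on(b,f), on(c,b), on(c,c)}

flip(b,f); drop(c,c); grab(c)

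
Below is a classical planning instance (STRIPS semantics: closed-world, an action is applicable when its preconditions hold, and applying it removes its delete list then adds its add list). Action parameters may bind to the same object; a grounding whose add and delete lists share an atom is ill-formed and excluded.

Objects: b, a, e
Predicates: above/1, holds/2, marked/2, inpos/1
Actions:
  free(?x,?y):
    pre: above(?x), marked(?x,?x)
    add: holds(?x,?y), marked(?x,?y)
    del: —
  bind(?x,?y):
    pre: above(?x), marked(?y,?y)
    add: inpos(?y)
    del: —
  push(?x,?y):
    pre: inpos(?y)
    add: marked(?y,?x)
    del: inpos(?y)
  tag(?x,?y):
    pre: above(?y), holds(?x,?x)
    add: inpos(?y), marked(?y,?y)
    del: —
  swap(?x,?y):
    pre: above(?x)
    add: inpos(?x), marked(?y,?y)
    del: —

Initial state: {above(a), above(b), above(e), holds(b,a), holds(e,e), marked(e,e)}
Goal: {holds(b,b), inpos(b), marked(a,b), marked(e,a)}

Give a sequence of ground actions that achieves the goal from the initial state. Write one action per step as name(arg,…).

free(e,a); tag(e,b); free(b,b); tag(b,a); free(a,b)

1. free(e,a)  →  {above(a), above(b), above(e), holds(b,a), holds(e,a), holds(e,e), marked(e,a), marked(e,e)}
2. tag(e,b)  →  {above(a), above(b), above(e), holds(b,a), holds(e,a), holds(e,e), inpos(b), marked(b,b), marked(e,a), marked(e,e)}
3. free(b,b)  →  {above(a), above(b), above(e), holds(b,a), holds(b,b), holds(e,a), holds(e,e), inpos(b), marked(b,b), marked(e,a), marked(e,e)}
4. tag(b,a)  →  {above(a), above(b), above(e), holds(b,a), holds(b,b), holds(e,a), holds(e,e), inpos(a), inpos(b), marked(a,a), marked(b,b), marked(e,a), marked(e,e)}
5. free(a,b)  →  {above(a), above(b), above(e), holds(a,b), holds(b,a), holds(b,b), holds(e,a), holds(e,e), inpos(a), inpos(b), marked(a,a), marked(a,b), marked(b,b), marked(e,a), marked(e,e)}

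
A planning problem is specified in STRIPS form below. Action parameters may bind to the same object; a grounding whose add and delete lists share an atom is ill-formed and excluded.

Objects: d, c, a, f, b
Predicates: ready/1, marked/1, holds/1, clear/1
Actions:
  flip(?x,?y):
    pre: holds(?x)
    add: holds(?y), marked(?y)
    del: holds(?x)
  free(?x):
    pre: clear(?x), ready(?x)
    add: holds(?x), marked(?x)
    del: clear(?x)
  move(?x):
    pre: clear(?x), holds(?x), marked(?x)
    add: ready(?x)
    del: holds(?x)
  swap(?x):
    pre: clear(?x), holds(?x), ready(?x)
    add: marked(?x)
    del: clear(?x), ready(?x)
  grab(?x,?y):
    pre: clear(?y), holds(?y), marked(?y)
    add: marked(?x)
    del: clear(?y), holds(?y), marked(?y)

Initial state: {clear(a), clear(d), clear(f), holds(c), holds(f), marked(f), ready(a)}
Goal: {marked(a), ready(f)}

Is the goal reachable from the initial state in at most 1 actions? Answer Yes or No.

1. flip(c,a)  →  {clear(a), clear(d), clear(f), holds(a), holds(f), marked(a), marked(f), ready(a)}
2. move(f)  →  {clear(a), clear(d), clear(f), holds(a), marked(a), marked(f), ready(a), ready(f)}
optimal plan length = 2; 2 > 1

No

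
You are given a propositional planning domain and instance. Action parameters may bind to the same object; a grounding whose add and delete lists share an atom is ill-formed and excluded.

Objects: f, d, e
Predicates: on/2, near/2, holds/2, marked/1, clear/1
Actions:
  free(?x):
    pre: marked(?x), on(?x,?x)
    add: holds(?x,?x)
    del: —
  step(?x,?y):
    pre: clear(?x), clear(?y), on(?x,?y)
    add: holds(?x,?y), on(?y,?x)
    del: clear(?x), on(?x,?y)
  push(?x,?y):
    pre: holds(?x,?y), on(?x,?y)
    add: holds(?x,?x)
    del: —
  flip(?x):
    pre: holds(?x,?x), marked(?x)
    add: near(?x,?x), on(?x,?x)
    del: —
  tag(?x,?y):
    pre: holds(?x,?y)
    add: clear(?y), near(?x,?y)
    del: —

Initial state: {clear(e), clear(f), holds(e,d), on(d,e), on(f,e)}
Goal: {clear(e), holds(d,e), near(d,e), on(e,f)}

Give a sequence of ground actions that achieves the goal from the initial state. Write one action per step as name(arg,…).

step(f,e); tag(e,d); step(d,e); tag(d,e)

1. step(f,e)  →  {clear(e), holds(e,d), holds(f,e), on(d,e), on(e,f)}
2. tag(e,d)  →  {clear(d), clear(e), holds(e,d), holds(f,e), near(e,d), on(d,e), on(e,f)}
3. step(d,e)  →  {clear(e), holds(d,e), holds(e,d), holds(f,e), near(e,d), on(e,d), on(e,f)}
4. tag(d,e)  →  {clear(e), holds(d,e), holds(e,d), holds(f,e), near(d,e), near(e,d), on(e,d), on(e,f)}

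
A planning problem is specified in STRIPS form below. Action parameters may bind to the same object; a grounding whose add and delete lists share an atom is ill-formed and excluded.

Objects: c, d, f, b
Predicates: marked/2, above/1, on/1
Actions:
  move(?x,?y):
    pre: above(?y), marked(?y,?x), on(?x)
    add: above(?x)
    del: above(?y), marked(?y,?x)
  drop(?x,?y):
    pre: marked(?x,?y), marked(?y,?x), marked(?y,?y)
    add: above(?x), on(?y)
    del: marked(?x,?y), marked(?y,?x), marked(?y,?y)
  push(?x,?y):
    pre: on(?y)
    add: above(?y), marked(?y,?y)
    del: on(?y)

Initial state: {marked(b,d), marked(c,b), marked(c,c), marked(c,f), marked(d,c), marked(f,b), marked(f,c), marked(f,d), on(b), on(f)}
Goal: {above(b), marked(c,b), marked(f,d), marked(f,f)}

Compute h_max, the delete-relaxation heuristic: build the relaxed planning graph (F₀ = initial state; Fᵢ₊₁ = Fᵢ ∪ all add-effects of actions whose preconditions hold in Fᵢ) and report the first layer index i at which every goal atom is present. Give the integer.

1

F0 = init (10 atoms)
F1 = F0 ∪ {above(b), above(c), above(f), marked(b,b), marked(f,f), on(c)}  (16 atoms)
goal ⊆ F1  ⇒  h_max = 1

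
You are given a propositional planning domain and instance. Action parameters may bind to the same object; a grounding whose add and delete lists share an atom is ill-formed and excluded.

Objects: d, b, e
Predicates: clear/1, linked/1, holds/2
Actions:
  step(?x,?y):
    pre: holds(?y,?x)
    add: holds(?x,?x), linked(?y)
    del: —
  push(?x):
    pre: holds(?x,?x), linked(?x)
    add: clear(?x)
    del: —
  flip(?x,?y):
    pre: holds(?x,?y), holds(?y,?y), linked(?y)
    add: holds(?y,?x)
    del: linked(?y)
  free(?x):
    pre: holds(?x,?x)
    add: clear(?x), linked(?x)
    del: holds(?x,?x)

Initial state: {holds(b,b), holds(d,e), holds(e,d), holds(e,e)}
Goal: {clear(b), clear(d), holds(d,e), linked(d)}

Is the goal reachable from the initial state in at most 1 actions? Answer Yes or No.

1. step(d,e)  →  {holds(b,b), holds(d,d), holds(d,e), holds(e,d), holds(e,e), linked(e)}
2. free(d)  →  {clear(d), holds(b,b), holds(d,e), holds(e,d), holds(e,e), linked(d), linked(e)}
3. free(b)  →  {clear(b), clear(d), holds(d,e), holds(e,d), holds(e,e), linked(b), linked(d), linked(e)}
optimal plan length = 3; 3 > 1

No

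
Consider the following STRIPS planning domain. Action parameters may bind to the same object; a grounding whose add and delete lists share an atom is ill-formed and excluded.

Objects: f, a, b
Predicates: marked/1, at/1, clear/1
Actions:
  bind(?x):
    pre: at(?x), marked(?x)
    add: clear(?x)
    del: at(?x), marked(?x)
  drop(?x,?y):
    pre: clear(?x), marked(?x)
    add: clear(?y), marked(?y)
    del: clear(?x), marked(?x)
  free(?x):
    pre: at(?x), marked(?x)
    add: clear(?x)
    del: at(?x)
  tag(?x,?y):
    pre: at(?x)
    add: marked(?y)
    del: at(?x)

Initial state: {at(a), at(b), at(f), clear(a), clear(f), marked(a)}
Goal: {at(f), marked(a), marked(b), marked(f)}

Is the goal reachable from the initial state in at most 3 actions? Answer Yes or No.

1. tag(a,f)  →  {at(b), at(f), clear(a), clear(f), marked(a), marked(f)}
2. tag(b,b)  →  {at(f), clear(a), clear(f), marked(a), marked(b), marked(f)}
optimal plan length = 2; 2 ≤ 3

Yes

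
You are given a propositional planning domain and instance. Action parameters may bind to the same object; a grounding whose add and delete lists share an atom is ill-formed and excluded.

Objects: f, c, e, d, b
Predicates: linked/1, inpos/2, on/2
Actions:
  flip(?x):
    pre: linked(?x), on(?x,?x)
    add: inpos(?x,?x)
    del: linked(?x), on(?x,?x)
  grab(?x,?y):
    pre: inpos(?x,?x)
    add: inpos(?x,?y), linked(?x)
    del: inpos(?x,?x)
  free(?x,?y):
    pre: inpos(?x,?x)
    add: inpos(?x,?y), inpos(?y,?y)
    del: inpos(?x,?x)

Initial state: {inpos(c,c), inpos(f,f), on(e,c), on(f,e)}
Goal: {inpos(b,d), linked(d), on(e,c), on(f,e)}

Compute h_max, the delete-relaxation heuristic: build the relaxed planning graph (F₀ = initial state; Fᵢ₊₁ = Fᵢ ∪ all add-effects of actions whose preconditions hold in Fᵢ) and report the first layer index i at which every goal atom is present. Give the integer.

2

F0 = init (4 atoms)
F1 = F0 ∪ {inpos(b,b), inpos(c,b), inpos(c,d), inpos(c,e), inpos(c,f), inpos(d,d), inpos(e,e), inpos(f,b), inpos(f,c), inpos(f,d), inpos(f,e), linked(c), linked(f)}  (17 atoms)
F2 = F1 ∪ {inpos(b,c), inpos(b,d), inpos(b,e), inpos(b,f), inpos(d,b), inpos(d,c), inpos(d,e), inpos(d,f), inpos(e,b), inpos(e,c), inpos(e,d), inpos(e,f), linked(b), linked(d), linked(e)}  (32 atoms)
goal ⊆ F2  ⇒  h_max = 2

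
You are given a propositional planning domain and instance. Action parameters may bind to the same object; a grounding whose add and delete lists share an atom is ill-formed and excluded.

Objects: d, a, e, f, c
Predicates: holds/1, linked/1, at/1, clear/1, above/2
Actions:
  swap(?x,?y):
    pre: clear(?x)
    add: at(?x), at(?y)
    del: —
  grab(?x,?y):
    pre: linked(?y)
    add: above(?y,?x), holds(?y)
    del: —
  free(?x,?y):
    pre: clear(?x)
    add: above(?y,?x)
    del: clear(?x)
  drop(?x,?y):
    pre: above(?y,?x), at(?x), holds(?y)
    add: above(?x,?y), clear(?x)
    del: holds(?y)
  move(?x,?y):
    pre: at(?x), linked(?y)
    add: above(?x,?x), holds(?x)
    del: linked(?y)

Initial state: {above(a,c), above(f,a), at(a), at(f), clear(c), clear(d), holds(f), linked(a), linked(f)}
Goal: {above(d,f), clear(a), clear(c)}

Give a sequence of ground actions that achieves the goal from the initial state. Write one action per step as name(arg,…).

swap(d,d); drop(a,f); grab(d,f); drop(d,f)

1. swap(d,d)  →  {above(a,c), above(f,a), at(a), at(d), at(f), clear(c), clear(d), holds(f), linked(a), linked(f)}
2. drop(a,f)  →  {above(a,c), above(a,f), above(f,a), at(a), at(d), at(f), clear(a), clear(c), clear(d), linked(a), linked(f)}
3. grab(d,f)  →  {above(a,c), above(a,f), above(f,a), above(f,d), at(a), at(d), at(f), clear(a), clear(c), clear(d), holds(f), linked(a), linked(f)}
4. drop(d,f)  →  {above(a,c), above(a,f), above(d,f), above(f,a), above(f,d), at(a), at(d), at(f), clear(a), clear(c), clear(d), linked(a), linked(f)}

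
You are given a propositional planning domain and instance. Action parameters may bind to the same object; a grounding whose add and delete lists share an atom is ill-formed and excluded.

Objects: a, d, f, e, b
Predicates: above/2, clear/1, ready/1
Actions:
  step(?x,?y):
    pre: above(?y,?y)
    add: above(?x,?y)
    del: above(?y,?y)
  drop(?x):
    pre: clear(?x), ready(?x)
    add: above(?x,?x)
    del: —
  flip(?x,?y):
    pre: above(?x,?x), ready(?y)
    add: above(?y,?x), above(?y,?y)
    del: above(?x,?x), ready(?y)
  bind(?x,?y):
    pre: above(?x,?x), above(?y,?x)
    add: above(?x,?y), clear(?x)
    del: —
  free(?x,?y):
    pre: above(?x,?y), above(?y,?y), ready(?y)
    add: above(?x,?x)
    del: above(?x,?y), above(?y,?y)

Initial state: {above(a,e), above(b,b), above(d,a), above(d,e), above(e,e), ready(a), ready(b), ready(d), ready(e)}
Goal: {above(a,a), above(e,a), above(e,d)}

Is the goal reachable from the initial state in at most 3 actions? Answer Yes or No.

1. flip(b,a)  →  {above(a,a), above(a,b), above(a,e), above(d,a), above(d,e), above(e,e), ready(b), ready(d), ready(e)}
2. bind(e,a)  →  {above(a,a), above(a,b), above(a,e), above(d,a), above(d,e), above(e,a), above(e,e), clear(e), ready(b), ready(d), ready(e)}
3. bind(e,d)  →  {above(a,a), above(a,b), above(a,e), above(d,a), above(d,e), above(e,a), above(e,d), above(e,e), clear(e), ready(b), ready(d), ready(e)}
optimal plan length = 3; 3 ≤ 3

Yes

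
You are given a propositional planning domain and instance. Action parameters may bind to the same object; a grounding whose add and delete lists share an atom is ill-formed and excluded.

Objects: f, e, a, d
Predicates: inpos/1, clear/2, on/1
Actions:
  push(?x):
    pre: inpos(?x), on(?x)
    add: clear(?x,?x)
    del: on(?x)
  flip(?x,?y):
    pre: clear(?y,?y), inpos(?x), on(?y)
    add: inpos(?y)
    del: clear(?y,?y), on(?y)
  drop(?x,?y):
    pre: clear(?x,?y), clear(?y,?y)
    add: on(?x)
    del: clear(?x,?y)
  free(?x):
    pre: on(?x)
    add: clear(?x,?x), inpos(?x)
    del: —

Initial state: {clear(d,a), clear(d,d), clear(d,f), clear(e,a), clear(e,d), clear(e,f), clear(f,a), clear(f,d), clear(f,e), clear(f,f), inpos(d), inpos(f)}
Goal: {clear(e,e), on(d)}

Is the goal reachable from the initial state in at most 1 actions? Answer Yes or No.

No

1. drop(e,f)  →  {clear(d,a), clear(d,d), clear(d,f), clear(e,a), clear(e,d), clear(f,a), clear(f,d), clear(f,e), clear(f,f), inpos(d), inpos(f), on(e)}
2. drop(d,f)  →  {clear(d,a), clear(d,d), clear(e,a), clear(e,d), clear(f,a), clear(f,d), clear(f,e), clear(f,f), inpos(d), inpos(f), on(d), on(e)}
3. free(e)  →  {clear(d,a), clear(d,d), clear(e,a), clear(e,d), clear(e,e), clear(f,a), clear(f,d), clear(f,e), clear(f,f), inpos(d), inpos(e), inpos(f), on(d), on(e)}
optimal plan length = 3; 3 > 1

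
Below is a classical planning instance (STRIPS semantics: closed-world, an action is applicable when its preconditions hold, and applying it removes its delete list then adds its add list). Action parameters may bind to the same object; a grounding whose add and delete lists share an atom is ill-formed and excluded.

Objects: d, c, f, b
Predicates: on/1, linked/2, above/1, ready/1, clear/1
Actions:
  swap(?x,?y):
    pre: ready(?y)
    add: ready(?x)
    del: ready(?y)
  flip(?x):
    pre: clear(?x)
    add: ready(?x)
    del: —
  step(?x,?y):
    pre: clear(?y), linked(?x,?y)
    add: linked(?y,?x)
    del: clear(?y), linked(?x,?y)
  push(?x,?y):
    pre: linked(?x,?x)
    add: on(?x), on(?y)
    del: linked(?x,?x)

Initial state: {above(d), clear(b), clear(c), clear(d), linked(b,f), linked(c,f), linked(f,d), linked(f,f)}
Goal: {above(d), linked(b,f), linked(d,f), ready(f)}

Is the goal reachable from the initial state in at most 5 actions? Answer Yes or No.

1. flip(d)  →  {above(d), clear(b), clear(c), clear(d), linked(b,f), linked(c,f), linked(f,d), linked(f,f), ready(d)}
2. swap(f,d)  →  {above(d), clear(b), clear(c), clear(d), linked(b,f), linked(c,f), linked(f,d), linked(f,f), ready(f)}
3. step(f,d)  →  {above(d), clear(b), clear(c), linked(b,f), linked(c,f), linked(d,f), linked(f,f), ready(f)}
optimal plan length = 3; 3 ≤ 5

Yes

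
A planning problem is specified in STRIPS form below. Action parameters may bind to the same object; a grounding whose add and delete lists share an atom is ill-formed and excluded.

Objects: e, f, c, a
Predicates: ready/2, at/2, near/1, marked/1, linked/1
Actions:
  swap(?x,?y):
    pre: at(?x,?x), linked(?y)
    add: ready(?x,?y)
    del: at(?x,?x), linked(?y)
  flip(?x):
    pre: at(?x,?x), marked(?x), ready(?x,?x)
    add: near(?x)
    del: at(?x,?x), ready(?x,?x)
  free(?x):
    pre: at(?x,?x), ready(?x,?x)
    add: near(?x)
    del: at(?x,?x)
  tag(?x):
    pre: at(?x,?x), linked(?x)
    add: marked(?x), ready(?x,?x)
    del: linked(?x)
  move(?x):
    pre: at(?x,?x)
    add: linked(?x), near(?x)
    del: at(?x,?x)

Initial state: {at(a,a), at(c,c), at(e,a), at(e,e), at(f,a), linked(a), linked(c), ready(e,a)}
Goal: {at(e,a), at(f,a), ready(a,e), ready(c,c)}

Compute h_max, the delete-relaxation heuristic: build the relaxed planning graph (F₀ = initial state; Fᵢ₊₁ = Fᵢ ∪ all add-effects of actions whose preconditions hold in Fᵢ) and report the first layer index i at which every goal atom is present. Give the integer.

F0 = init (8 atoms)
F1 = F0 ∪ {linked(e), marked(a), marked(c), near(a), near(c), near(e), ready(a,a), ready(a,c), ready(c,a), ready(c,c), ready(e,c)}  (19 atoms)
F2 = F1 ∪ {marked(e), ready(a,e), ready(c,e), ready(e,e)}  (23 atoms)
goal ⊆ F2  ⇒  h_max = 2

2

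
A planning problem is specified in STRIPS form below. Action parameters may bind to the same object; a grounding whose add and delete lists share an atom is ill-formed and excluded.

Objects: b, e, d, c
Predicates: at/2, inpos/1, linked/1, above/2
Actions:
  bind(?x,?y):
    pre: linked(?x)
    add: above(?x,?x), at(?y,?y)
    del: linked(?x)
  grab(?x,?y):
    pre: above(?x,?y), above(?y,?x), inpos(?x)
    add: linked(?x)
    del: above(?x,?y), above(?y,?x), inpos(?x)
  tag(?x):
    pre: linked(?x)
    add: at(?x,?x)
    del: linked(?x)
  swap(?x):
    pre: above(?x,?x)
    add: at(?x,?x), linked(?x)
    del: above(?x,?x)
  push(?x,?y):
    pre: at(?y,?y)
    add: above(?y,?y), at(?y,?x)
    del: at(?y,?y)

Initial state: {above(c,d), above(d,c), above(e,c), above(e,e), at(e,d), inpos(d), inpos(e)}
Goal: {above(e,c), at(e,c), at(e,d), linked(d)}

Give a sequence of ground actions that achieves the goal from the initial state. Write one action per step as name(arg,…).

grab(d,c); swap(e); push(c,e)

1. grab(d,c)  →  {above(e,c), above(e,e), at(e,d), inpos(e), linked(d)}
2. swap(e)  →  {above(e,c), at(e,d), at(e,e), inpos(e), linked(d), linked(e)}
3. push(c,e)  →  {above(e,c), above(e,e), at(e,c), at(e,d), inpos(e), linked(d), linked(e)}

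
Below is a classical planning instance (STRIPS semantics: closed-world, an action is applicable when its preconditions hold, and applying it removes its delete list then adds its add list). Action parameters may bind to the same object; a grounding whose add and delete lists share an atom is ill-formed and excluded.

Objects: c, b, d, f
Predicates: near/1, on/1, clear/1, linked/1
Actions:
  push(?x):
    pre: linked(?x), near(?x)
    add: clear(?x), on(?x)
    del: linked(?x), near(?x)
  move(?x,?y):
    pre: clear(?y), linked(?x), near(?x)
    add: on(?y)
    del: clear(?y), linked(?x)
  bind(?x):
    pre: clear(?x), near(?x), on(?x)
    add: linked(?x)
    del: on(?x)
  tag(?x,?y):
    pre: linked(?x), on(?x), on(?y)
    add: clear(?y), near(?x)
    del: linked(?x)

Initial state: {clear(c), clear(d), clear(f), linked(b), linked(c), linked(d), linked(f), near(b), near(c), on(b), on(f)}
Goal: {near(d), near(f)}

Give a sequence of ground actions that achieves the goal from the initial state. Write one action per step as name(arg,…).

move(c,d); tag(d,b); tag(f,b)

1. move(c,d)  →  {clear(c), clear(f), linked(b), linked(d), linked(f), near(b), near(c), on(b), on(d), on(f)}
2. tag(d,b)  →  {clear(b), clear(c), clear(f), linked(b), linked(f), near(b), near(c), near(d), on(b), on(d), on(f)}
3. tag(f,b)  →  {clear(b), clear(c), clear(f), linked(b), near(b), near(c), near(d), near(f), on(b), on(d), on(f)}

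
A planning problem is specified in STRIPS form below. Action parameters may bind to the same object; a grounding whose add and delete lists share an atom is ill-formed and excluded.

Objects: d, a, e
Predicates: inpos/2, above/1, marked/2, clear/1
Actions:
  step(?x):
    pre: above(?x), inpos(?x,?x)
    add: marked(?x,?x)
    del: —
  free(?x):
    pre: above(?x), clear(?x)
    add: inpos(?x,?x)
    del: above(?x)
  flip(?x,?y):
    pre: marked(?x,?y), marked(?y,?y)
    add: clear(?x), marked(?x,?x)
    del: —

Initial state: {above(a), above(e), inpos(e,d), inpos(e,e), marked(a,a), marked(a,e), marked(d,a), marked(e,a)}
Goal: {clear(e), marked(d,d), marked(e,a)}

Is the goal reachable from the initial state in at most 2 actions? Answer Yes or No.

1. flip(d,a)  →  {above(a), above(e), clear(d), inpos(e,d), inpos(e,e), marked(a,a), marked(a,e), marked(d,a), marked(d,d), marked(e,a)}
2. flip(e,a)  →  {above(a), above(e), clear(d), clear(e), inpos(e,d), inpos(e,e), marked(a,a), marked(a,e), marked(d,a), marked(d,d), marked(e,a), marked(e,e)}
optimal plan length = 2; 2 ≤ 2

Yes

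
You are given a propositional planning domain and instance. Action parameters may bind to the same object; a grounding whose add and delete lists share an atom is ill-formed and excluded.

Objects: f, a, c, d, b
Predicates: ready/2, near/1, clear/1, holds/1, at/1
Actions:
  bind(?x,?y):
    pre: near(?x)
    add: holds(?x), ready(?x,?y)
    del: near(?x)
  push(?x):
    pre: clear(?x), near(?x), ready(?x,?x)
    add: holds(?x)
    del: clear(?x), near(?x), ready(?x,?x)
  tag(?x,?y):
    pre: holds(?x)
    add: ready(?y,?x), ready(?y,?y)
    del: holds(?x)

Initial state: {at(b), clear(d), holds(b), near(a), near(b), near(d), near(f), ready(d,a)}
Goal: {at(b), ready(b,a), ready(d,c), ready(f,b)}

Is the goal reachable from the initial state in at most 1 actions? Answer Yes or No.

No

1. bind(f,b)  →  {at(b), clear(d), holds(b), holds(f), near(a), near(b), near(d), ready(d,a), ready(f,b)}
2. bind(d,c)  →  {at(b), clear(d), holds(b), holds(d), holds(f), near(a), near(b), ready(d,a), ready(d,c), ready(f,b)}
3. bind(b,a)  →  {at(b), clear(d), holds(b), holds(d), holds(f), near(a), ready(b,a), ready(d,a), ready(d,c), ready(f,b)}
optimal plan length = 3; 3 > 1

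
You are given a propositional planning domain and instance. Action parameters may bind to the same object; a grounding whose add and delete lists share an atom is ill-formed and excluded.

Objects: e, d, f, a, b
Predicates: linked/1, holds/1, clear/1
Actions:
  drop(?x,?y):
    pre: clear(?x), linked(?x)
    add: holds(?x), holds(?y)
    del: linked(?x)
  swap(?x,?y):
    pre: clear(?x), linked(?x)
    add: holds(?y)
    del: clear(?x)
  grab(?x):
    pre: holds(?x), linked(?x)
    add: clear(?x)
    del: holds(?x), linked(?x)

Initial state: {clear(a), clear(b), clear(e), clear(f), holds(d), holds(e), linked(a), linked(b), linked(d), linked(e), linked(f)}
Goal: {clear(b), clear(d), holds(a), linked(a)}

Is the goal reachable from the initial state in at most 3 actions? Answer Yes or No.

1. drop(e,a)  →  {clear(a), clear(b), clear(e), clear(f), holds(a), holds(d), holds(e), linked(a), linked(b), linked(d), linked(f)}
2. grab(d)  →  {clear(a), clear(b), clear(d), clear(e), clear(f), holds(a), holds(e), linked(a), linked(b), linked(f)}
optimal plan length = 2; 2 ≤ 3

Yes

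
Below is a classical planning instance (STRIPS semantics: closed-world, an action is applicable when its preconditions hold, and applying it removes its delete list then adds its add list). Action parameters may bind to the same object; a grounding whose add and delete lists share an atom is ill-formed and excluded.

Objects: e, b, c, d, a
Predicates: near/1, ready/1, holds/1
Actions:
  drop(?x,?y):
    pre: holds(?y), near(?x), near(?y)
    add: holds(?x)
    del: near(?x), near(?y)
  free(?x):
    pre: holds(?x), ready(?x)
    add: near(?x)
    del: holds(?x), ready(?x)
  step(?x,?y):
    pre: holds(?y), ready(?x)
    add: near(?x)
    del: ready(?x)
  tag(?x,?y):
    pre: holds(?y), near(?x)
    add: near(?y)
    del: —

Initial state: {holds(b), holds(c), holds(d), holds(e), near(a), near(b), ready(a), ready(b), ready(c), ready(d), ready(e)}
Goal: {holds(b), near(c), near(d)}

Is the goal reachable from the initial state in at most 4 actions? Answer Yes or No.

1. free(c)  →  {holds(b), holds(d), holds(e), near(a), near(b), near(c), ready(a), ready(b), ready(d), ready(e)}
2. free(d)  →  {holds(b), holds(e), near(a), near(b), near(c), near(d), ready(a), ready(b), ready(e)}
optimal plan length = 2; 2 ≤ 4

Yes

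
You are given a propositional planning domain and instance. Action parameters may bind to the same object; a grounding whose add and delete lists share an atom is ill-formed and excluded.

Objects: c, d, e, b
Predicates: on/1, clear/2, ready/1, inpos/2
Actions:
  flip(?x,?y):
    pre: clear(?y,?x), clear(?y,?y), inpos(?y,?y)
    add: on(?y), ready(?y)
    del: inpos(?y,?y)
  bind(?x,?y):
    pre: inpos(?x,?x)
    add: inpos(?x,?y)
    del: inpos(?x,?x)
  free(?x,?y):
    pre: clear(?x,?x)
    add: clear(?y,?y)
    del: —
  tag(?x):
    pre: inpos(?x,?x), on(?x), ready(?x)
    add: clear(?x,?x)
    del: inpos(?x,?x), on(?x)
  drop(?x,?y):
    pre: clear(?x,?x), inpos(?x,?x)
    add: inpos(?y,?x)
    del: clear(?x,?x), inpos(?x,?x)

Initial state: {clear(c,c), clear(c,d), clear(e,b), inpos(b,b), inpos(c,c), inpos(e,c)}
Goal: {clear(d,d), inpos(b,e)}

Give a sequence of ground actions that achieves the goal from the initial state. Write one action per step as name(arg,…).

1. bind(b,e)  →  {clear(c,c), clear(c,d), clear(e,b), inpos(b,e), inpos(c,c), inpos(e,c)}
2. free(c,d)  →  {clear(c,c), clear(c,d), clear(d,d), clear(e,b), inpos(b,e), inpos(c,c), inpos(e,c)}

bind(b,e); free(c,d)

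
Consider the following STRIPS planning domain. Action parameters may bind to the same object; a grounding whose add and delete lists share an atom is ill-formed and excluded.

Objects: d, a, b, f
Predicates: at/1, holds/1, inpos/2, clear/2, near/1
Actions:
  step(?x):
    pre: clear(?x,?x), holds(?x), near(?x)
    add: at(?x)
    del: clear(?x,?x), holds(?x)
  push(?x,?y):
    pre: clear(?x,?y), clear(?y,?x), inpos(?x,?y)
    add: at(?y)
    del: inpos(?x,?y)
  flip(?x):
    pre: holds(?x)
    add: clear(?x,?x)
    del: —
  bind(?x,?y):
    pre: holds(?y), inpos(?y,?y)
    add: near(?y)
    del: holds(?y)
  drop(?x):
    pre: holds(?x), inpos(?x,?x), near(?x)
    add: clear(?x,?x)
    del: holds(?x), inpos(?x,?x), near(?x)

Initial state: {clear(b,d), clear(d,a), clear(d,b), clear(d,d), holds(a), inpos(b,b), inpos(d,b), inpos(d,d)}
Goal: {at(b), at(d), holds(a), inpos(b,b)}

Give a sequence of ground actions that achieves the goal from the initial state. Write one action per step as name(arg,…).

1. push(d,d)  →  {at(d), clear(b,d), clear(d,a), clear(d,b), clear(d,d), holds(a), inpos(b,b), inpos(d,b)}
2. push(d,b)  →  {at(b), at(d), clear(b,d), clear(d,a), clear(d,b), clear(d,d), holds(a), inpos(b,b)}

push(d,d); push(d,b)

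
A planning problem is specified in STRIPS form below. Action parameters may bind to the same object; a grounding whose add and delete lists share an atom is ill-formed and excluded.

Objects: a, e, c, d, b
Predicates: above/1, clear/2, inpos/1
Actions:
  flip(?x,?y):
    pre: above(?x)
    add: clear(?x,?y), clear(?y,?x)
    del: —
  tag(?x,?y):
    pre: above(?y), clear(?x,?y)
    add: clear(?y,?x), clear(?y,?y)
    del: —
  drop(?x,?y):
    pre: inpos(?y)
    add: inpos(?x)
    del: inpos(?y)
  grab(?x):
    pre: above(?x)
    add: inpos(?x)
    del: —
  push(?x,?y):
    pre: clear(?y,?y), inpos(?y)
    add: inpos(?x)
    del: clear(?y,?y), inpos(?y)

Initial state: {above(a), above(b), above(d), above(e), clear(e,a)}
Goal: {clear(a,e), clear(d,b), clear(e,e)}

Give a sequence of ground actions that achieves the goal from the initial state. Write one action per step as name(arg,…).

1. flip(a,e)  →  {above(a), above(b), above(d), above(e), clear(a,e), clear(e,a)}
2. flip(e,e)  →  {above(a), above(b), above(d), above(e), clear(a,e), clear(e,a), clear(e,e)}
3. flip(d,b)  →  {above(a), above(b), above(d), above(e), clear(a,e), clear(b,d), clear(d,b), clear(e,a), clear(e,e)}

flip(a,e); flip(e,e); flip(d,b)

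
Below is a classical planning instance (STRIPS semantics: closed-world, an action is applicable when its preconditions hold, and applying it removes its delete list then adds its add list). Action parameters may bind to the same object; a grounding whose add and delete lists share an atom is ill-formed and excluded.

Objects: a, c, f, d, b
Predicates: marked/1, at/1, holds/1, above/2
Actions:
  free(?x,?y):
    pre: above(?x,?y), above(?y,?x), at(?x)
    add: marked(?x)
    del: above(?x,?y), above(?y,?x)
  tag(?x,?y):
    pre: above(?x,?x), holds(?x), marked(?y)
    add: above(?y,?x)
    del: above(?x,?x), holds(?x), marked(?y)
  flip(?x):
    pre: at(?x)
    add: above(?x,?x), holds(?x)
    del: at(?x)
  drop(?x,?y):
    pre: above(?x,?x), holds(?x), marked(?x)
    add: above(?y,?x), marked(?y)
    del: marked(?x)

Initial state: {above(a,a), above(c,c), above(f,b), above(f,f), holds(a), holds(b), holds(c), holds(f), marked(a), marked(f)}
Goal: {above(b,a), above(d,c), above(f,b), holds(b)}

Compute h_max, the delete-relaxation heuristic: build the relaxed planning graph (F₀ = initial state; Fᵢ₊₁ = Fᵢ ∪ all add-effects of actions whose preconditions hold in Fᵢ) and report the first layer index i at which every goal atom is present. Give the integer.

F0 = init (10 atoms)
F1 = F0 ∪ {above(a,c), above(a,f), above(b,a), above(b,f), above(c,a), above(c,f), above(d,a), above(d,f), above(f,a), above(f,c), marked(b), marked(c), marked(d)}  (23 atoms)
F2 = F1 ∪ {above(b,c), above(d,c)}  (25 atoms)
goal ⊆ F2  ⇒  h_max = 2

2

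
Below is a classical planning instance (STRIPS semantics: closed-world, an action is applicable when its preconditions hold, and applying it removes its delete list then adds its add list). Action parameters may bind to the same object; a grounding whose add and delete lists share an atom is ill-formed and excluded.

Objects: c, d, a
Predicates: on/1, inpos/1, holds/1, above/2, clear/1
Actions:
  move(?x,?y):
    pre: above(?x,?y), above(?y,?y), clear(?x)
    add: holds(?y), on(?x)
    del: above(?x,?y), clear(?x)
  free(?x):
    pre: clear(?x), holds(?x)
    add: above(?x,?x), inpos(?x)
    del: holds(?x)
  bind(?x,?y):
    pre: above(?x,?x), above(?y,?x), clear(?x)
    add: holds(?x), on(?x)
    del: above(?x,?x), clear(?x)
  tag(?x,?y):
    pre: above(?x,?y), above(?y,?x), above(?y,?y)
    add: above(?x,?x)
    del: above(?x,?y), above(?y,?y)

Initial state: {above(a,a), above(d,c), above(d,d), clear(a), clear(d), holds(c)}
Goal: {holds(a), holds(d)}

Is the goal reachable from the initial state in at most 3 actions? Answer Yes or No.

Yes

1. move(d,d)  →  {above(a,a), above(d,c), clear(a), holds(c), holds(d), on(d)}
2. move(a,a)  →  {above(d,c), holds(a), holds(c), holds(d), on(a), on(d)}
optimal plan length = 2; 2 ≤ 3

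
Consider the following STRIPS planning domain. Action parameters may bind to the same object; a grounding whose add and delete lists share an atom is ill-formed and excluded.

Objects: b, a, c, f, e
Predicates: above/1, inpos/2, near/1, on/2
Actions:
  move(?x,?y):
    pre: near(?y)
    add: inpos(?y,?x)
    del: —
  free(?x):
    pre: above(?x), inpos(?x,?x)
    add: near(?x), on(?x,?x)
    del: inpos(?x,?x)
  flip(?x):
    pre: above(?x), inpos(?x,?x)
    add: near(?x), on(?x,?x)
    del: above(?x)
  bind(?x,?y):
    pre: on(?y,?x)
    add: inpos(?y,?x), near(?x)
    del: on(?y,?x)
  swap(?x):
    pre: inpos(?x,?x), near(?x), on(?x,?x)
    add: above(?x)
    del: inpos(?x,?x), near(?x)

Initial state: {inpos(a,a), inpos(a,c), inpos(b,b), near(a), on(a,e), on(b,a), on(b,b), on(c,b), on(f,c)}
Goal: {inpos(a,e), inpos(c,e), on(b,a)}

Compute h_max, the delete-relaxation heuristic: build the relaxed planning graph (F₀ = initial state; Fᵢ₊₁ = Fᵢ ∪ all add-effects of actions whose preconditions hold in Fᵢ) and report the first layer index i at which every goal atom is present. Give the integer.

F0 = init (9 atoms)
F1 = F0 ∪ {inpos(a,b), inpos(a,e), inpos(a,f), inpos(b,a), inpos(c,b), inpos(f,c), near(b), near(c), near(e)}  (18 atoms)
F2 = F1 ∪ {above(b), inpos(b,c), inpos(b,e), inpos(b,f), inpos(c,a), inpos(c,c), inpos(c,e), inpos(c,f), inpos(e,a), inpos(e,b), inpos(e,c), inpos(e,e), inpos(e,f)}  (31 atoms)
goal ⊆ F2  ⇒  h_max = 2

2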